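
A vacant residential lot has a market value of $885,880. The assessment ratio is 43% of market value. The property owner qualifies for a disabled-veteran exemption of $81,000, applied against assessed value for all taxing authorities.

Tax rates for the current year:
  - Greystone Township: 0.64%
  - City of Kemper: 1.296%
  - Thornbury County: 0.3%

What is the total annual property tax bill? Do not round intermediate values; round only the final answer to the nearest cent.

$6,706.40

Assessed value = $885,880 × 0.43 = $380,928.4
Taxable value = $380,928.4 − $81,000 = $299,928.4
Greystone Township: $299,928.4 × 0.0064 = $1,919.54176
City of Kemper: $299,928.4 × 0.01296 = $3,887.072064
Thornbury County: $299,928.4 × 0.003 = $899.7852
Total = $1,919.54176 + $3,887.072064 + $899.7852 = $6,706.399024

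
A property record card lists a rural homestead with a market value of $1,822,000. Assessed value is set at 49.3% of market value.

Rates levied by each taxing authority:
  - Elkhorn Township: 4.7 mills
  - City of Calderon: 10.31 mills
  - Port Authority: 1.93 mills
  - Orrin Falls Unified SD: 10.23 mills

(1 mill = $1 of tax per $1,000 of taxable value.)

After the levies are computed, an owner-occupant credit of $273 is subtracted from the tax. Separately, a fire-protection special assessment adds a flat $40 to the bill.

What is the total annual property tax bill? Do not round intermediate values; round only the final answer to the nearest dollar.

$24,172

Assessed value = $1,822,000 × 0.493 = $898,246
Elkhorn Township: $898,246 × 0.0047 = $4,221.7562
City of Calderon: $898,246 × 0.01031 = $9,260.91626
Port Authority: $898,246 × 0.00193 = $1,733.61478
Orrin Falls Unified SD: $898,246 × 0.01023 = $9,189.05658
Levies subtotal = $24,405.34382
After credit = $24,405.34382 − $273 = $24,132.34382
Total = $24,132.34382 + $40 = $24,172.34382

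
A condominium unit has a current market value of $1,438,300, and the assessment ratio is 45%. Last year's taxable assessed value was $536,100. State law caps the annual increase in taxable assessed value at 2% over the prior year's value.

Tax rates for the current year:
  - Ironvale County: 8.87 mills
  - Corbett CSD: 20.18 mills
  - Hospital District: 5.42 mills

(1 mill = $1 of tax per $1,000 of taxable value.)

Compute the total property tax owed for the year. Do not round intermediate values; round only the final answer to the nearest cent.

Uncapped assessed value = $1,438,300 × 0.45 = $647,235
Cap limit = $536,100 × 1.02 = $546,822
Taxable assessed value = min($647,235, $546,822) = $546,822 (cap binds)
Ironvale County: $546,822 × 0.00887 = $4,850.31114
Corbett CSD: $546,822 × 0.02018 = $11,034.86796
Hospital District: $546,822 × 0.00542 = $2,963.77524
Total = $18,848.95434

$18,848.95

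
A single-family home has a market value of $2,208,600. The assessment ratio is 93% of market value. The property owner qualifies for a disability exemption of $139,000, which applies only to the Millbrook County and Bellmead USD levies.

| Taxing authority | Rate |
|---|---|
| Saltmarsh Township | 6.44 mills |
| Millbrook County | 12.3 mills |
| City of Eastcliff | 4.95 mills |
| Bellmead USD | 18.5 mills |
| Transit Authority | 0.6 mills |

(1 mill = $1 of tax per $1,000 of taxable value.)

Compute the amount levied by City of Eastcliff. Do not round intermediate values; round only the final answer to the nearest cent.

$10,167.29

Assessed value = $2,208,600 × 0.93 = $2,053,998
City of Eastcliff taxable value = $2,053,998 (exemption does not apply)
City of Eastcliff levy = $2,053,998 × 0.00495 = $10,167.2901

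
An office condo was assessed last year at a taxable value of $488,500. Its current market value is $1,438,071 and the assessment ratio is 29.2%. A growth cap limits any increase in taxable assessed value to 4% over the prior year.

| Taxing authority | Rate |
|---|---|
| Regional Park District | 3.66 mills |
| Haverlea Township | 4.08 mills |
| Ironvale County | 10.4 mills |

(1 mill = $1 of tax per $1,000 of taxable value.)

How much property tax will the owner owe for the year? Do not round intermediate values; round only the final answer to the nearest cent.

Uncapped assessed value = $1,438,071 × 0.292 = $419,916.732
Cap limit = $488,500 × 1.04 = $508,040
Taxable assessed value = min($419,916.732, $508,040) = $419,916.732 (cap does not bind)
Regional Park District: $419,916.732 × 0.00366 = $1,536.89523912
Haverlea Township: $419,916.732 × 0.00408 = $1,713.26026656
Ironvale County: $419,916.732 × 0.0104 = $4,367.1340128
Total = $7,617.28951848

$7,617.29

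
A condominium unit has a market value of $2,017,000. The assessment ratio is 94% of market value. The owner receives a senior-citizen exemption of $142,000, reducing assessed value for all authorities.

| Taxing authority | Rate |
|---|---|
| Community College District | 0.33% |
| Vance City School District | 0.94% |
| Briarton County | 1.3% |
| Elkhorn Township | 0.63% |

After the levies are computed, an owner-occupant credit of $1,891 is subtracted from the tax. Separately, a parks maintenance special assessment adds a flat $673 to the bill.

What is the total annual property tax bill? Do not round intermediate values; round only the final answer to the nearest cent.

$54,909.36

Assessed value = $2,017,000 × 0.94 = $1,895,980
Taxable value = $1,895,980 − $142,000 = $1,753,980
Community College District: $1,753,980 × 0.0033 = $5,788.134
Vance City School District: $1,753,980 × 0.0094 = $16,487.412
Briarton County: $1,753,980 × 0.013 = $22,801.74
Elkhorn Township: $1,753,980 × 0.0063 = $11,050.074
Levies subtotal = $56,127.36
After credit = $56,127.36 − $1,891 = $54,236.36
Total = $54,236.36 + $673 = $54,909.36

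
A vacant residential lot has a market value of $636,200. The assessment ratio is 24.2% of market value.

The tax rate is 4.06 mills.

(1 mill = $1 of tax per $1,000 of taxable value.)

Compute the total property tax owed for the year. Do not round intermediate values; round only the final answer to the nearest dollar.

Assessed value = $636,200 × 0.242 = $153,960.4
Tax = $153,960.4 × 0.00406 = $625.079224

$625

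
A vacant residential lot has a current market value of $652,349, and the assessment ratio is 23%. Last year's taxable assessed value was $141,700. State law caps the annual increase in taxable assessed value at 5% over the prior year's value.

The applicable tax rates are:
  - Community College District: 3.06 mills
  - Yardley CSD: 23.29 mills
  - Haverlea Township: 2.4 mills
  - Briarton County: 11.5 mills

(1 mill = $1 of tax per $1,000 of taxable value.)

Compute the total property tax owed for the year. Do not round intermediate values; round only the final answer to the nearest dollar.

Uncapped assessed value = $652,349 × 0.23 = $150,040.27
Cap limit = $141,700 × 1.05 = $148,785
Taxable assessed value = min($150,040.27, $148,785) = $148,785 (cap binds)
Community College District: $148,785 × 0.00306 = $455.2821
Yardley CSD: $148,785 × 0.02329 = $3,465.20265
Haverlea Township: $148,785 × 0.0024 = $357.084
Briarton County: $148,785 × 0.0115 = $1,711.0275
Total = $5,988.59625

$5,989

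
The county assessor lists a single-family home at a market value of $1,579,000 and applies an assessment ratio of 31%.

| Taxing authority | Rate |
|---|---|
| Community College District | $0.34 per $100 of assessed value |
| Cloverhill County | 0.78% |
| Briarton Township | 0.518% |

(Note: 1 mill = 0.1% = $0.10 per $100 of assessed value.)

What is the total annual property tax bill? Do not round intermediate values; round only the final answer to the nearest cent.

Assessed value = $1,579,000 × 0.31 = $489,490
Community College District: $489,490 × 0.0034 = $1,664.266
Cloverhill County: $489,490 × 0.0078 = $3,818.022
Briarton Township: $489,490 × 0.00518 = $2,535.5582
Total = $8,017.8462

$8,017.85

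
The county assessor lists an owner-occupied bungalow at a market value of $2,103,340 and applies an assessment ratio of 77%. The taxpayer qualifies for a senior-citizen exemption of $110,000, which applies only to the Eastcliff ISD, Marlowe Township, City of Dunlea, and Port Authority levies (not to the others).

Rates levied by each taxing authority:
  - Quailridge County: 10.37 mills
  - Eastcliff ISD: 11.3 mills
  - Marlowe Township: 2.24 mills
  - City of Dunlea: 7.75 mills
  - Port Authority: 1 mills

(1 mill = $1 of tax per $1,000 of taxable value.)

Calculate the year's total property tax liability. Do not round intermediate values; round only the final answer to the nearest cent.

$50,443.31

Assessed value = $2,103,340 × 0.77 = $1,619,571.8
Quailridge County: $1,619,571.8 × 0.01037 = $16,794.959566
Eastcliff ISD: ($1,619,571.8 − $110,000) × 0.0113 = $1,509,571.8 × 0.0113 = $17,058.16134
Marlowe Township: ($1,619,571.8 − $110,000) × 0.00224 = $1,509,571.8 × 0.00224 = $3,381.440832
City of Dunlea: ($1,619,571.8 − $110,000) × 0.00775 = $1,509,571.8 × 0.00775 = $11,699.18145
Port Authority: ($1,619,571.8 − $110,000) × 0.001 = $1,509,571.8 × 0.001 = $1,509.5718
Total = $50,443.314988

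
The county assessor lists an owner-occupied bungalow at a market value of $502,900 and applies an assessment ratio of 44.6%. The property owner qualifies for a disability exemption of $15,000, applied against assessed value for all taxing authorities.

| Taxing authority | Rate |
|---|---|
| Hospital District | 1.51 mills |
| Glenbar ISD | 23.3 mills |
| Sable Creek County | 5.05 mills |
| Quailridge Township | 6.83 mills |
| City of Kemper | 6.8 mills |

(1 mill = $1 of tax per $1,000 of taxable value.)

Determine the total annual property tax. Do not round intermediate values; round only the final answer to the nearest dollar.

$9,102

Assessed value = $502,900 × 0.446 = $224,293.4
Taxable value = $224,293.4 − $15,000 = $209,293.4
Hospital District: $209,293.4 × 0.00151 = $316.033034
Glenbar ISD: $209,293.4 × 0.0233 = $4,876.53622
Sable Creek County: $209,293.4 × 0.00505 = $1,056.93167
Quailridge Township: $209,293.4 × 0.00683 = $1,429.473922
City of Kemper: $209,293.4 × 0.0068 = $1,423.19512
Total = $316.033034 + $4,876.53622 + $1,056.93167 + $1,429.473922 + $1,423.19512 = $9,102.169966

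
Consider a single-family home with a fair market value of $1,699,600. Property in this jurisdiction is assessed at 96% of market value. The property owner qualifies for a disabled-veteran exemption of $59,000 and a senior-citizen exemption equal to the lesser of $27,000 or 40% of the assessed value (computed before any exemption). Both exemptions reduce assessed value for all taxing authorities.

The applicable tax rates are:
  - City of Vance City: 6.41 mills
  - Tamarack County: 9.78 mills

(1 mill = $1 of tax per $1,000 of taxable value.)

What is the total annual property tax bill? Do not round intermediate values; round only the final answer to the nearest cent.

Assessed value = $1,699,600 × 0.96 = $1,631,616
Senior-citizen exemption = min($27,000, 40% × $1,631,616) = min($27,000, $652,646.4) = $27,000 (dollar cap binds)
Taxable value = $1,631,616 − $59,000 − $27,000 = $1,545,616
City of Vance City: $1,545,616 × 0.00641 = $9,907.39856
Tamarack County: $1,545,616 × 0.00978 = $15,116.12448
Total = $25,023.52304

$25,023.52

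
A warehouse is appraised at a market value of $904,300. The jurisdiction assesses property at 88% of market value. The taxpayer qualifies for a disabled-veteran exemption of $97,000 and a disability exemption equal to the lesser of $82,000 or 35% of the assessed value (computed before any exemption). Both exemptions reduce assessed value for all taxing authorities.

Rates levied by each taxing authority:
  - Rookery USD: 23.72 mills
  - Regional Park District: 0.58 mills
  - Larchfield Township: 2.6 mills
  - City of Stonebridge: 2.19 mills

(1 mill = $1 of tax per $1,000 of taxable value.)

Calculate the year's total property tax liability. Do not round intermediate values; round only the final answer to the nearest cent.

$17,942.25

Assessed value = $904,300 × 0.88 = $795,784
Disability exemption = min($82,000, 35% × $795,784) = min($82,000, $278,524.4) = $82,000 (dollar cap binds)
Taxable value = $795,784 − $97,000 − $82,000 = $616,784
Rookery USD: $616,784 × 0.02372 = $14,630.11648
Regional Park District: $616,784 × 0.00058 = $357.73472
Larchfield Township: $616,784 × 0.0026 = $1,603.6384
City of Stonebridge: $616,784 × 0.00219 = $1,350.75696
Total = $17,942.24656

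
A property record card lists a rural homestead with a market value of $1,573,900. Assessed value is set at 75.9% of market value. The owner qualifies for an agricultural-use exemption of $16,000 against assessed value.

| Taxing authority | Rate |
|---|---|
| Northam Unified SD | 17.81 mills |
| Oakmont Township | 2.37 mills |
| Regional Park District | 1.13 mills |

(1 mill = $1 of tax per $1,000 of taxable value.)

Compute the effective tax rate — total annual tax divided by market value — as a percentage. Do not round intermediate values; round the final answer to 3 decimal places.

1.596%

Assessed value = $1,573,900 × 0.759 = $1,194,590.1
Taxable value = $1,194,590.1 − $16,000 = $1,178,590.1
Northam Unified SD: $1,178,590.1 × 0.01781 = $20,990.689681
Oakmont Township: $1,178,590.1 × 0.00237 = $2,793.258537
Regional Park District: $1,178,590.1 × 0.00113 = $1,331.806813
Total tax = $25,115.755031
Effective rate = $25,115.755031 ÷ $1,573,900 = 1.596% of market value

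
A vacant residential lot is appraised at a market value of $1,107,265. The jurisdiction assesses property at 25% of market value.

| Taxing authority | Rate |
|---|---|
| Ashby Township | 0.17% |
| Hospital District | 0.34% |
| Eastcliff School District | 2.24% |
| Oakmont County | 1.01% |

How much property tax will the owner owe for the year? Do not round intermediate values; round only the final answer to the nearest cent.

Assessed value = $1,107,265 × 0.25 = $276,816.25
Ashby Township: $276,816.25 × 0.0017 = $470.587625
Hospital District: $276,816.25 × 0.0034 = $941.17525
Eastcliff School District: $276,816.25 × 0.0224 = $6,200.684
Oakmont County: $276,816.25 × 0.0101 = $2,795.844125
Total = $470.587625 + $941.17525 + $6,200.684 + $2,795.844125 = $10,408.291

$10,408.29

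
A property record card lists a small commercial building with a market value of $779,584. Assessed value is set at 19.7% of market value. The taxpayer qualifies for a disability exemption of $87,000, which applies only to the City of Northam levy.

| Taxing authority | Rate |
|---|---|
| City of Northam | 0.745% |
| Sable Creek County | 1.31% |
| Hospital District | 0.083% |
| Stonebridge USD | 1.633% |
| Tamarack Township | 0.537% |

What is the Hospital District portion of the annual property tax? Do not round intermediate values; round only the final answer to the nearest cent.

Assessed value = $779,584 × 0.197 = $153,578.048
Hospital District taxable value = $153,578.048 (exemption does not apply)
Hospital District levy = $153,578.048 × 0.00083 = $127.46977984

$127.47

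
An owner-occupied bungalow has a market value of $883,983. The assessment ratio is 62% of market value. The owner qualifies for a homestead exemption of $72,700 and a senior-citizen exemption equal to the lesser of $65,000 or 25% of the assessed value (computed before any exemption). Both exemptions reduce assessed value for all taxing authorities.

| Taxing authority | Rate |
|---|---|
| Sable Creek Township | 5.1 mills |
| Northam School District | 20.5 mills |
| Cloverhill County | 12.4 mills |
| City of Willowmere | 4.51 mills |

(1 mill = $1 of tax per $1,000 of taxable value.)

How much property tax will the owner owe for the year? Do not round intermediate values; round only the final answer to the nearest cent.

Assessed value = $883,983 × 0.62 = $548,069.46
Senior-citizen exemption = min($65,000, 25% × $548,069.46) = min($65,000, $137,017.365) = $65,000 (dollar cap binds)
Taxable value = $548,069.46 − $72,700 − $65,000 = $410,369.46
Sable Creek Township: $410,369.46 × 0.0051 = $2,092.884246
Northam School District: $410,369.46 × 0.0205 = $8,412.57393
Cloverhill County: $410,369.46 × 0.0124 = $5,088.581304
City of Willowmere: $410,369.46 × 0.00451 = $1,850.7662646
Total = $17,444.8057446

$17,444.81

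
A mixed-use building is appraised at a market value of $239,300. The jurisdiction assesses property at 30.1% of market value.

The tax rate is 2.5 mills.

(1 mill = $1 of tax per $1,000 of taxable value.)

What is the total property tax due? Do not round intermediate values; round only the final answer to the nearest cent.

$180.07

Assessed value = $239,300 × 0.301 = $72,029.3
Tax = $72,029.3 × 0.0025 = $180.07325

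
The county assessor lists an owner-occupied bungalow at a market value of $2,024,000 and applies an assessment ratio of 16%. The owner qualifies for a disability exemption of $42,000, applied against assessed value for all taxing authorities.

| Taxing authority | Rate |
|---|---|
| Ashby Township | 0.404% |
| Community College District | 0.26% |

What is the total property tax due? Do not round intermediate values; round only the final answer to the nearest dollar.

$1,871

Assessed value = $2,024,000 × 0.16 = $323,840
Taxable value = $323,840 − $42,000 = $281,840
Ashby Township: $281,840 × 0.00404 = $1,138.6336
Community College District: $281,840 × 0.0026 = $732.784
Total = $1,138.6336 + $732.784 = $1,871.4176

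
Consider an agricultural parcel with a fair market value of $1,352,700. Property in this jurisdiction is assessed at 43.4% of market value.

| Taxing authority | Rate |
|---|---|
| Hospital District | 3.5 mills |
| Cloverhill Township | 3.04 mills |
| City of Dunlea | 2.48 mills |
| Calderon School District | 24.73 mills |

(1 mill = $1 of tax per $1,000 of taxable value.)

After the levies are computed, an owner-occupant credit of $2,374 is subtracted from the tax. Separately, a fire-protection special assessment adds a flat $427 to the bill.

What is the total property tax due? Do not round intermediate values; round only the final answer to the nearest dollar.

$17,867

Assessed value = $1,352,700 × 0.434 = $587,071.8
Hospital District: $587,071.8 × 0.0035 = $2,054.7513
Cloverhill Township: $587,071.8 × 0.00304 = $1,784.698272
City of Dunlea: $587,071.8 × 0.00248 = $1,455.938064
Calderon School District: $587,071.8 × 0.02473 = $14,518.285614
Levies subtotal = $19,813.67325
After credit = $19,813.67325 − $2,374 = $17,439.67325
Total = $17,439.67325 + $427 = $17,866.67325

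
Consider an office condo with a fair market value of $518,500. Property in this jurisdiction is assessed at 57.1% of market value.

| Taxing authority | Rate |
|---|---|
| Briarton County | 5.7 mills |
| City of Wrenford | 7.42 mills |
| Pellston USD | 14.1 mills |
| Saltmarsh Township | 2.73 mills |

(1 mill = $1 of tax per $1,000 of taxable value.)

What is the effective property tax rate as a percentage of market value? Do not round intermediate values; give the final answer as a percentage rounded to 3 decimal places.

Assessed value = $518,500 × 0.571 = $296,063.5
Briarton County: $296,063.5 × 0.0057 = $1,687.56195
City of Wrenford: $296,063.5 × 0.00742 = $2,196.79117
Pellston USD: $296,063.5 × 0.0141 = $4,174.49535
Saltmarsh Township: $296,063.5 × 0.00273 = $808.253355
Total tax = $8,867.101825
Effective rate = $8,867.101825 ÷ $518,500 = 1.710% of market value

1.710%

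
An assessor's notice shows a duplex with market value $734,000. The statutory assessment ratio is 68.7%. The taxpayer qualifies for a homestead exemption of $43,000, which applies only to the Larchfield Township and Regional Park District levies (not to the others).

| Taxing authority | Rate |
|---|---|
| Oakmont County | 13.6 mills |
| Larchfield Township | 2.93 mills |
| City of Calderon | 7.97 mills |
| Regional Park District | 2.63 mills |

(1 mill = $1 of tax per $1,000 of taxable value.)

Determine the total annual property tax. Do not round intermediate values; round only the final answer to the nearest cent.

Assessed value = $734,000 × 0.687 = $504,258
Oakmont County: $504,258 × 0.0136 = $6,857.9088
Larchfield Township: ($504,258 − $43,000) × 0.00293 = $461,258 × 0.00293 = $1,351.48594
City of Calderon: $504,258 × 0.00797 = $4,018.93626
Regional Park District: ($504,258 − $43,000) × 0.00263 = $461,258 × 0.00263 = $1,213.10854
Total = $13,441.43954

$13,441.44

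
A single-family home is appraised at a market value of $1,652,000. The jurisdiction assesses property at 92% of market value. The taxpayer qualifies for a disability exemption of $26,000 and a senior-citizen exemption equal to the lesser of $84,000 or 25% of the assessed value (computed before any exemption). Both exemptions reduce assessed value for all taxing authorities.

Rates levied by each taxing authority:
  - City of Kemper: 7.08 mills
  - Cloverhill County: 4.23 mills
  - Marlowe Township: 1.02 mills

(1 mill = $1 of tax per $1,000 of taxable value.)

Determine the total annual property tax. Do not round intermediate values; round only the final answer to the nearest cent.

$17,383.33

Assessed value = $1,652,000 × 0.92 = $1,519,840
Senior-citizen exemption = min($84,000, 25% × $1,519,840) = min($84,000, $379,960) = $84,000 (dollar cap binds)
Taxable value = $1,519,840 − $26,000 − $84,000 = $1,409,840
City of Kemper: $1,409,840 × 0.00708 = $9,981.6672
Cloverhill County: $1,409,840 × 0.00423 = $5,963.6232
Marlowe Township: $1,409,840 × 0.00102 = $1,438.0368
Total = $17,383.3272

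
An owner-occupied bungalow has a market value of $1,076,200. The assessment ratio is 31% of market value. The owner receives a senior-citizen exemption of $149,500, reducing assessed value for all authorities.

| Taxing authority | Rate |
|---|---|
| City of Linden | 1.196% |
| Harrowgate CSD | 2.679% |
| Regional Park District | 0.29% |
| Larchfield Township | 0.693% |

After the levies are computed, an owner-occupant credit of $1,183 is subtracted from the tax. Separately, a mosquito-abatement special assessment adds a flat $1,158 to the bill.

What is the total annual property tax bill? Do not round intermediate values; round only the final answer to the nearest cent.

Assessed value = $1,076,200 × 0.31 = $333,622
Taxable value = $333,622 − $149,500 = $184,122
City of Linden: $184,122 × 0.01196 = $2,202.09912
Harrowgate CSD: $184,122 × 0.02679 = $4,932.62838
Regional Park District: $184,122 × 0.0029 = $533.9538
Larchfield Township: $184,122 × 0.00693 = $1,275.96546
Levies subtotal = $8,944.64676
After credit = $8,944.64676 − $1,183 = $7,761.64676
Total = $7,761.64676 + $1,158 = $8,919.64676

$8,919.65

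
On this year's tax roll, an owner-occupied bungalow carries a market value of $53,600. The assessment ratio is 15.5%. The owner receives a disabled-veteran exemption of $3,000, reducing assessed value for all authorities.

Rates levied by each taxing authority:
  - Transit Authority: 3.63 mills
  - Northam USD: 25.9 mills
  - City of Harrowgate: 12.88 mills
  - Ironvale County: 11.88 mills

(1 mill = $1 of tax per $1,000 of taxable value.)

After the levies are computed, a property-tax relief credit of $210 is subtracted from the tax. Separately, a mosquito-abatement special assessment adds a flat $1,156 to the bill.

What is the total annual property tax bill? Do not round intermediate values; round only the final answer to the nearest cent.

Assessed value = $53,600 × 0.155 = $8,308
Taxable value = $8,308 − $3,000 = $5,308
Transit Authority: $5,308 × 0.00363 = $19.26804
Northam USD: $5,308 × 0.0259 = $137.4772
City of Harrowgate: $5,308 × 0.01288 = $68.36704
Ironvale County: $5,308 × 0.01188 = $63.05904
Levies subtotal = $288.17132
After credit = $288.17132 − $210 = $78.17132
Total = $78.17132 + $1,156 = $1,234.17132

$1,234.17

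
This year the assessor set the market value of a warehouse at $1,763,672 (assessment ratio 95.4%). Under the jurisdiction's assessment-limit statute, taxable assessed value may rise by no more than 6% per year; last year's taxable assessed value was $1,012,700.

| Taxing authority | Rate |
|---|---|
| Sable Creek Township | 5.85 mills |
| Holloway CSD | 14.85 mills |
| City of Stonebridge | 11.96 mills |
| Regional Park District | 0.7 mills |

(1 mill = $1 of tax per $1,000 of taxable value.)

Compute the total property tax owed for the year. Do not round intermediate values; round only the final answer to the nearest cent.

Uncapped assessed value = $1,763,672 × 0.954 = $1,682,543.088
Cap limit = $1,012,700 × 1.06 = $1,073,462
Taxable assessed value = min($1,682,543.088, $1,073,462) = $1,073,462 (cap binds)
Sable Creek Township: $1,073,462 × 0.00585 = $6,279.7527
Holloway CSD: $1,073,462 × 0.01485 = $15,940.9107
City of Stonebridge: $1,073,462 × 0.01196 = $12,838.60552
Regional Park District: $1,073,462 × 0.0007 = $751.4234
Total = $35,810.69232

$35,810.69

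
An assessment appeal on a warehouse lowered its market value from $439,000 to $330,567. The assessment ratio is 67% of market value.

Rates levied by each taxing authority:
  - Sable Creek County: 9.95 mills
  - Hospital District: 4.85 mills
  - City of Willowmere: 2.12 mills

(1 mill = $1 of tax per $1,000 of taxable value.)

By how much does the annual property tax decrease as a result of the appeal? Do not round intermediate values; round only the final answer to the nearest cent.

Old assessed value = $439,000 × 0.67 = $294,130
New assessed value = $330,567 × 0.67 = $221,479.89
Combined rate = 0.00995 + 0.00485 + 0.00212 = 0.01692
Old tax = $294,130 × 0.01692 = $4,976.6796
New tax = $221,479.89 × 0.01692 = $3,747.4397388
Reduction = $4,976.6796 − $3,747.4397388 = $1,229.2398612

$1,229.24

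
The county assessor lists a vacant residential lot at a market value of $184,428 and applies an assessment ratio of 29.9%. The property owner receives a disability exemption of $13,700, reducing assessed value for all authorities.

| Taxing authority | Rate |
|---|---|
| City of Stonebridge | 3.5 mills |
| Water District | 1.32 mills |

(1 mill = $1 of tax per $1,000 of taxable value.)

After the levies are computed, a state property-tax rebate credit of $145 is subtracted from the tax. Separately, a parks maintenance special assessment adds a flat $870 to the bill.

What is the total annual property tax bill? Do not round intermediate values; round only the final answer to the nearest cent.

$924.76

Assessed value = $184,428 × 0.299 = $55,143.972
Taxable value = $55,143.972 − $13,700 = $41,443.972
City of Stonebridge: $41,443.972 × 0.0035 = $145.053902
Water District: $41,443.972 × 0.00132 = $54.70604304
Levies subtotal = $199.75994504
After credit = $199.75994504 − $145 = $54.75994504
Total = $54.75994504 + $870 = $924.75994504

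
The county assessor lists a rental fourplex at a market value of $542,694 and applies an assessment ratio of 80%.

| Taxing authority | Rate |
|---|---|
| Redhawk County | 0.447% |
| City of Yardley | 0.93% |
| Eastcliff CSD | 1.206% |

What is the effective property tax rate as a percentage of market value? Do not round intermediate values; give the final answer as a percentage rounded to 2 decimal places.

Assessed value = $542,694 × 0.8 = $434,155.2
Redhawk County: $434,155.2 × 0.00447 = $1,940.673744
City of Yardley: $434,155.2 × 0.0093 = $4,037.64336
Eastcliff CSD: $434,155.2 × 0.01206 = $5,235.911712
Total tax = $11,214.228816
Effective rate = $11,214.228816 ÷ $542,694 = 2.07% of market value

2.07%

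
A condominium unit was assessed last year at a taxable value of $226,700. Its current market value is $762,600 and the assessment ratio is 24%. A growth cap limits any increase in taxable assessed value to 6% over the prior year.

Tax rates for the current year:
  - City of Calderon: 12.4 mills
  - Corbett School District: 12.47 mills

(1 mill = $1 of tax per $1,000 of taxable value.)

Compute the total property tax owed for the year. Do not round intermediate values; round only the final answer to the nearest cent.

Uncapped assessed value = $762,600 × 0.24 = $183,024
Cap limit = $226,700 × 1.06 = $240,302
Taxable assessed value = min($183,024, $240,302) = $183,024 (cap does not bind)
City of Calderon: $183,024 × 0.0124 = $2,269.4976
Corbett School District: $183,024 × 0.01247 = $2,282.30928
Total = $4,551.80688

$4,551.81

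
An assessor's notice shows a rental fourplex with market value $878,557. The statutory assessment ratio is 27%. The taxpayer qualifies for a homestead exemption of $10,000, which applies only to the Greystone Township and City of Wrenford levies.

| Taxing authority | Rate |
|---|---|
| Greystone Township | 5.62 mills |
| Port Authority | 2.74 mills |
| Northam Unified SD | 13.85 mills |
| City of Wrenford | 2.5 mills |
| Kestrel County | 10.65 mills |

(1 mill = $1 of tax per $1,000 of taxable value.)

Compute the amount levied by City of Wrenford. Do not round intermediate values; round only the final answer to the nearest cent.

Assessed value = $878,557 × 0.27 = $237,210.39
City of Wrenford taxable value = $237,210.39 − $10,000 = $227,210.39
City of Wrenford levy = $227,210.39 × 0.0025 = $568.025975

$568.03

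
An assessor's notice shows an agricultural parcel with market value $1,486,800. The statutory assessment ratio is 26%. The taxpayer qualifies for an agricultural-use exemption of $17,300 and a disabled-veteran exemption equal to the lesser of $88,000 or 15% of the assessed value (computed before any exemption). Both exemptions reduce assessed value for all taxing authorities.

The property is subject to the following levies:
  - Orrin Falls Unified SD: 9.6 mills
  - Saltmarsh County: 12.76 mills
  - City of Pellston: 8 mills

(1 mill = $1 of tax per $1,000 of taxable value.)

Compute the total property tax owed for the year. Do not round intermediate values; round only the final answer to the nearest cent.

Assessed value = $1,486,800 × 0.26 = $386,568
Disabled-veteran exemption = min($88,000, 15% × $386,568) = min($88,000, $57,985.2) = $57,985.2 (percentage binds)
Taxable value = $386,568 − $17,300 − $57,985.2 = $311,282.8
Orrin Falls Unified SD: $311,282.8 × 0.0096 = $2,988.31488
Saltmarsh County: $311,282.8 × 0.01276 = $3,971.968528
City of Pellston: $311,282.8 × 0.008 = $2,490.2624
Total = $9,450.545808

$9,450.55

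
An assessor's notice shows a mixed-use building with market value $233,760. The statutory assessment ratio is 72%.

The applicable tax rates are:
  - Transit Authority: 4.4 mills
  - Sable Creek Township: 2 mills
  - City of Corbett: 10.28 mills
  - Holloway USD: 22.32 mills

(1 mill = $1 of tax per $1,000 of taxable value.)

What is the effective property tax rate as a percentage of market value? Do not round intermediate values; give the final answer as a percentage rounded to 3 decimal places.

2.808%

Assessed value = $233,760 × 0.72 = $168,307.2
Transit Authority: $168,307.2 × 0.0044 = $740.55168
Sable Creek Township: $168,307.2 × 0.002 = $336.6144
City of Corbett: $168,307.2 × 0.01028 = $1,730.198016
Holloway USD: $168,307.2 × 0.02232 = $3,756.616704
Total tax = $6,563.9808
Effective rate = $6,563.9808 ÷ $233,760 = 2.808% of market value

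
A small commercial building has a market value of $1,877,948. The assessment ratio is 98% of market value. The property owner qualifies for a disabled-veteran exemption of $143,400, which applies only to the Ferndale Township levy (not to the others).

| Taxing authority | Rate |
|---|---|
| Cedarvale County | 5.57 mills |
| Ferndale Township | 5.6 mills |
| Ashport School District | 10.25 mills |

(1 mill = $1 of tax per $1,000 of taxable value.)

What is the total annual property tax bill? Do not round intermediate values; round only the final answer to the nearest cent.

$38,618.09

Assessed value = $1,877,948 × 0.98 = $1,840,389.04
Cedarvale County: $1,840,389.04 × 0.00557 = $10,250.9669528
Ferndale Township: ($1,840,389.04 − $143,400) × 0.0056 = $1,696,989.04 × 0.0056 = $9,503.138624
Ashport School District: $1,840,389.04 × 0.01025 = $18,863.98766
Total = $38,618.0932368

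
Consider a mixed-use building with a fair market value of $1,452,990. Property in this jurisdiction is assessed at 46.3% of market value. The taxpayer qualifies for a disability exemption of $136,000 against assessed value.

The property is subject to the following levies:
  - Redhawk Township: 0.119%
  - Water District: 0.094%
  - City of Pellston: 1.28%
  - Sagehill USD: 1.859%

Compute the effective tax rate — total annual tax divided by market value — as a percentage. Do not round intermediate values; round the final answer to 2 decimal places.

Assessed value = $1,452,990 × 0.463 = $672,734.37
Taxable value = $672,734.37 − $136,000 = $536,734.37
Redhawk Township: $536,734.37 × 0.00119 = $638.7139003
Water District: $536,734.37 × 0.00094 = $504.5303078
City of Pellston: $536,734.37 × 0.0128 = $6,870.199936
Sagehill USD: $536,734.37 × 0.01859 = $9,977.8919383
Total tax = $17,991.3360824
Effective rate = $17,991.3360824 ÷ $1,452,990 = 1.24% of market value

1.24%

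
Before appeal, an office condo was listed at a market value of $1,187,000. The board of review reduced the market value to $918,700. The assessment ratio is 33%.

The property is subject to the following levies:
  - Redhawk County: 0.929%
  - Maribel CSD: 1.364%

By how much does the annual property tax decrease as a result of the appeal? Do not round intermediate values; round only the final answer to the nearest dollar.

Old assessed value = $1,187,000 × 0.33 = $391,710
New assessed value = $918,700 × 0.33 = $303,171
Combined rate = 0.00929 + 0.01364 = 0.02293
Old tax = $391,710 × 0.02293 = $8,981.9103
New tax = $303,171 × 0.02293 = $6,951.71103
Reduction = $8,981.9103 − $6,951.71103 = $2,030.19927

$2,030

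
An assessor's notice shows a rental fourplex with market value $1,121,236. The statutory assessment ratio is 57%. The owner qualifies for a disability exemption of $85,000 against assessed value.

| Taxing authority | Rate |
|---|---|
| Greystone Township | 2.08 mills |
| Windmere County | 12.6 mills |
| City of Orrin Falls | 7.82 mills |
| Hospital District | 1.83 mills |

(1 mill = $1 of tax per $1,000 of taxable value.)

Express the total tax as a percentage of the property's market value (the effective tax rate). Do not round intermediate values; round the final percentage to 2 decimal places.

Assessed value = $1,121,236 × 0.57 = $639,104.52
Taxable value = $639,104.52 − $85,000 = $554,104.52
Greystone Township: $554,104.52 × 0.00208 = $1,152.5374016
Windmere County: $554,104.52 × 0.0126 = $6,981.716952
City of Orrin Falls: $554,104.52 × 0.00782 = $4,333.0973464
Hospital District: $554,104.52 × 0.00183 = $1,014.0112716
Total tax = $13,481.3629716
Effective rate = $13,481.3629716 ÷ $1,121,236 = 1.20% of market value

1.20%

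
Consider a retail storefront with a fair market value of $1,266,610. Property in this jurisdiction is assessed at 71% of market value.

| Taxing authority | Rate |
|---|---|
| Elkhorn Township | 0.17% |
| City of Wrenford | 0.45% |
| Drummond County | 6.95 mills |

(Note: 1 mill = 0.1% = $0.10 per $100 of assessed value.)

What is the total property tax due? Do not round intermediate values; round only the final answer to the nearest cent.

Assessed value = $1,266,610 × 0.71 = $899,293.1
Elkhorn Township: $899,293.1 × 0.0017 = $1,528.79827
City of Wrenford: $899,293.1 × 0.0045 = $4,046.81895
Drummond County: $899,293.1 × 0.00695 = $6,250.087045
Total = $11,825.704265

$11,825.70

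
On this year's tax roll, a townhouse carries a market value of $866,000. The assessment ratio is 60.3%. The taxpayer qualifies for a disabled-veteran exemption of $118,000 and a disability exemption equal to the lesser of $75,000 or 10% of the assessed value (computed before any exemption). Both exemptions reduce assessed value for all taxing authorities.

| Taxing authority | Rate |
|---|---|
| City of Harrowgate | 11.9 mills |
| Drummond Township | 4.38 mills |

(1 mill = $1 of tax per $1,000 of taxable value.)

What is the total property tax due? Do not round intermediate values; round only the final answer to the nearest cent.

Assessed value = $866,000 × 0.603 = $522,198
Disability exemption = min($75,000, 10% × $522,198) = min($75,000, $52,219.8) = $52,219.8 (percentage binds)
Taxable value = $522,198 − $118,000 − $52,219.8 = $351,978.2
City of Harrowgate: $351,978.2 × 0.0119 = $4,188.54058
Drummond Township: $351,978.2 × 0.00438 = $1,541.664516
Total = $5,730.205096

$5,730.21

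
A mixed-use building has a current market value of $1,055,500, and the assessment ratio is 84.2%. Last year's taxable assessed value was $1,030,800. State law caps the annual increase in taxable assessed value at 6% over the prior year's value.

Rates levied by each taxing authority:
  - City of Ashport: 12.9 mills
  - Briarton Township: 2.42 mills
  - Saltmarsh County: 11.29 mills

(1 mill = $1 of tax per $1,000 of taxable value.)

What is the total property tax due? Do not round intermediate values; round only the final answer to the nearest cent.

$23,649.13

Uncapped assessed value = $1,055,500 × 0.842 = $888,731
Cap limit = $1,030,800 × 1.06 = $1,092,648
Taxable assessed value = min($888,731, $1,092,648) = $888,731 (cap does not bind)
City of Ashport: $888,731 × 0.0129 = $11,464.6299
Briarton Township: $888,731 × 0.00242 = $2,150.72902
Saltmarsh County: $888,731 × 0.01129 = $10,033.77299
Total = $23,649.13191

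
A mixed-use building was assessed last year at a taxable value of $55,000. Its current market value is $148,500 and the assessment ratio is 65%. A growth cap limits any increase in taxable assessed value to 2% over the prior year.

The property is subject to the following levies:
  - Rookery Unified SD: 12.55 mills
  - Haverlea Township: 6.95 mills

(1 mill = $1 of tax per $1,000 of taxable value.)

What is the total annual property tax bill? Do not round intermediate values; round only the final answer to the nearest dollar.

Uncapped assessed value = $148,500 × 0.65 = $96,525
Cap limit = $55,000 × 1.02 = $56,100
Taxable assessed value = min($96,525, $56,100) = $56,100 (cap binds)
Rookery Unified SD: $56,100 × 0.01255 = $704.055
Haverlea Township: $56,100 × 0.00695 = $389.895
Total = $1,093.95

$1,094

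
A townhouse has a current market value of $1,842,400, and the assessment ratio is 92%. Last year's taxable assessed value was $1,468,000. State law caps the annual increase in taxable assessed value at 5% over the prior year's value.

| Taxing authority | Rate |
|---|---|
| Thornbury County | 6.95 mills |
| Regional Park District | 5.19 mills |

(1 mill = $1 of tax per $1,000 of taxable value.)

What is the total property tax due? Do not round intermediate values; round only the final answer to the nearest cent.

$18,712.60

Uncapped assessed value = $1,842,400 × 0.92 = $1,695,008
Cap limit = $1,468,000 × 1.05 = $1,541,400
Taxable assessed value = min($1,695,008, $1,541,400) = $1,541,400 (cap binds)
Thornbury County: $1,541,400 × 0.00695 = $10,712.73
Regional Park District: $1,541,400 × 0.00519 = $7,999.866
Total = $18,712.596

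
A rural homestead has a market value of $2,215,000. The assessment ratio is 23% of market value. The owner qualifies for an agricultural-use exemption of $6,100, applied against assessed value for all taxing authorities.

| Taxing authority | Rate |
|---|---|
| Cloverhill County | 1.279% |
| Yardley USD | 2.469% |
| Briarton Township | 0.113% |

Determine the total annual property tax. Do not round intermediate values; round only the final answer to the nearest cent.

$19,434.34

Assessed value = $2,215,000 × 0.23 = $509,450
Taxable value = $509,450 − $6,100 = $503,350
Cloverhill County: $503,350 × 0.01279 = $6,437.8465
Yardley USD: $503,350 × 0.02469 = $12,427.7115
Briarton Township: $503,350 × 0.00113 = $568.7855
Total = $6,437.8465 + $12,427.7115 + $568.7855 = $19,434.3435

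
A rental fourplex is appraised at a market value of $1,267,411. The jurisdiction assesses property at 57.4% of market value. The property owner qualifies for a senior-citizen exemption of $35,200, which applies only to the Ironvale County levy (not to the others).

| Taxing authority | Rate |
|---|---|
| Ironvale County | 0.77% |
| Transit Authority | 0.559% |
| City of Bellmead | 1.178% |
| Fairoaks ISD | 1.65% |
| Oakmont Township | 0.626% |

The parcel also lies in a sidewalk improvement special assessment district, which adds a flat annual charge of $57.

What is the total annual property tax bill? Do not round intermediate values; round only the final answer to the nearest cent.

Assessed value = $1,267,411 × 0.574 = $727,493.914
Ironvale County: ($727,493.914 − $35,200) × 0.0077 = $692,293.914 × 0.0077 = $5,330.6631378
Transit Authority: $727,493.914 × 0.00559 = $4,066.69097926
City of Bellmead: $727,493.914 × 0.01178 = $8,569.87830692
Fairoaks ISD: $727,493.914 × 0.0165 = $12,003.649581
Oakmont Township: $727,493.914 × 0.00626 = $4,554.11190164
Levies subtotal = $34,524.99390662
Total = $34,524.99390662 + $57 = $34,581.99390662

$34,581.99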